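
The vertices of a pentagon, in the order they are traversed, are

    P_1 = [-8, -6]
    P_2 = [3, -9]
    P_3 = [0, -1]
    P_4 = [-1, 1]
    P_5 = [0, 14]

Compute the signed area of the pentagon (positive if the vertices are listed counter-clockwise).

Apply the surveyor's formula: 2A = Σ (x_i·y_{i+1} − x_{i+1}·y_i), indices taken mod 5.
Σ = (90) + (-3) + (-1) + (-14) + (112) = 184
Signed area = Σ/2 = 92 (positive ⇒ counter-clockwise traversal).

92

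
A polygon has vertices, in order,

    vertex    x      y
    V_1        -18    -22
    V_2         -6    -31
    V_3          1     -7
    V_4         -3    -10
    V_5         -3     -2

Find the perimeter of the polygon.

78

|V_1V_2| = √((12)² + (-9)²) = √225 = 15
|V_2V_3| = √((7)² + (24)²) = √625 = 25
|V_3V_4| = √((-4)² + (-3)²) = √25 = 5
|V_4V_5| = √((0)² + (8)²) = √64 = 8
|V_5V_1| = √((-15)² + (-20)²) = √625 = 25
Perimeter = 15 + 25 + 5 + 8 + 25 = 78.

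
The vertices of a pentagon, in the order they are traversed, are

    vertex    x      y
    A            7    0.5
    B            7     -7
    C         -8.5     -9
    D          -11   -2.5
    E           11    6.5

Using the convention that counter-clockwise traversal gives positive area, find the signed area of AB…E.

Apply the shoelace formula: 2A = Σ (x_i·y_{i+1} − x_{i+1}·y_i), indices taken mod 5.
Σ = (-52.5) + (-122.5) + (-77.75) + (-44) + (-40) = -336.75
Signed area = Σ/2 = -168.375 (negative ⇒ clockwise traversal).

-168.375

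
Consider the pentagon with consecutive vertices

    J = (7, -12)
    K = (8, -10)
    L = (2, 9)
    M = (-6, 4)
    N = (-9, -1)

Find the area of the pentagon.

Apply the surveyor's formula: 2A = Σ (x_i·y_{i+1} − x_{i+1}·y_i), indices taken mod 5.
Σ = (26) + (92) + (62) + (42) + (115) = 337
Area = |Σ|/2 = 168.5.

168.5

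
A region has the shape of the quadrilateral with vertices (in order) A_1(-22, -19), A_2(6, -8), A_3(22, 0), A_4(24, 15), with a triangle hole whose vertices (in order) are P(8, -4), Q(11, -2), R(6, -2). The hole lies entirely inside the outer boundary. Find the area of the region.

Outer boundary:
Apply the shoelace (surveyor's) formula: 2A = Σ (x_i·y_{i+1} − x_{i+1}·y_i), indices taken mod 4.
Σ = (290) + (176) + (330) + (-126) = 670
Area = |Σ|/2 = 335.
Hole:
Apply the shoelace (surveyor's) formula: 2A = Σ (x_i·y_{i+1} − x_{i+1}·y_i), indices taken mod 3.
Σ = (28) + (-10) + (-8) = 10
Area = |Σ|/2 = 5.
Net area = 335 − 5 = 330.

330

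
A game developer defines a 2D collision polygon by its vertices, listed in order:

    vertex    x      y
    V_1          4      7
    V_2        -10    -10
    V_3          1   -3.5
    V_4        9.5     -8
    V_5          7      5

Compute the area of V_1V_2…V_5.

116.375

Apply the shoelace formula: 2A = Σ (x_i·y_{i+1} − x_{i+1}·y_i), indices taken mod 5.
Σ = (30) + (45) + (25.25) + (103.5) + (29) = 232.75
Area = |Σ|/2 = 116.375.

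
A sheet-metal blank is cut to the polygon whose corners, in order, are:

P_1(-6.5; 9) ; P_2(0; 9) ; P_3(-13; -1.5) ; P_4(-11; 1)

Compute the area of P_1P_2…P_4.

Apply the surveyor's formula: 2A = Σ (x_i·y_{i+1} − x_{i+1}·y_i), indices taken mod 4.
P_1→P_2: (-6.5)(9) − (0)(9) = -58.5
P_2→P_3: (0)(-1.5) − (-13)(9) = 117
P_3→P_4: (-13)(1) − (-11)(-1.5) = -29.5
P_4→P_1: (-11)(9) − (-6.5)(1) = -92.5
Σ = -63.5
Area = |Σ|/2 = 31.75.

31.75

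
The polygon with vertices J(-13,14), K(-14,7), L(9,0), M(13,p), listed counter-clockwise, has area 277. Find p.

15

Write out the shoelace sum; only the two edges meeting at M involve p:
2·Area = [(9·p − 13·0) + (13·14 − (-13)·p)] + 42
       = 22·p + 224 = 554
⇒ p = 15.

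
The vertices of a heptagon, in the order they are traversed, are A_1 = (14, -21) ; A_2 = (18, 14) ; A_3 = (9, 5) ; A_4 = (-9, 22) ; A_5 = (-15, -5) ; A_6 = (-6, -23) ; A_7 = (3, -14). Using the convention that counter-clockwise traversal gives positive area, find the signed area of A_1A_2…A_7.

878.5

A_1→A_2: (14)(14) − (18)(-21) = 574
A_2→A_3: (18)(5) − (9)(14) = -36
A_3→A_4: (9)(22) − (-9)(5) = 243
A_4→A_5: (-9)(-5) − (-15)(22) = 375
A_5→A_6: (-15)(-23) − (-6)(-5) = 315
A_6→A_7: (-6)(-14) − (3)(-23) = 153
A_7→A_1: (3)(-21) − (14)(-14) = 133
Σ = 1757
Signed area = Σ/2 = 878.5 (positive ⇒ counter-clockwise traversal).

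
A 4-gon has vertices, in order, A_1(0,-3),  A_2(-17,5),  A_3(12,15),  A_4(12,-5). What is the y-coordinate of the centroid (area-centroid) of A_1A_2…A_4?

473/107

Apply the shoelace (surveyor's) formula. First the cross-terms c_i = x_i·y_{i+1} − x_{i+1}·y_i:
  -51, -315, -240, -36  ⇒  2A = -642, A = -321.
Then Σ (y_i + y_{i+1})·c_i = -8514, so ȳ = -8514 / (6·(-321)) = 473/107.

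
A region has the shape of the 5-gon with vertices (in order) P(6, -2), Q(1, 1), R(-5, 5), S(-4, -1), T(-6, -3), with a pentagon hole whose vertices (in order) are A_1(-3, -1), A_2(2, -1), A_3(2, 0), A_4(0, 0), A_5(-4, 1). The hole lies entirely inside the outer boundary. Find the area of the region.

32.5

Outer boundary:
Cross-terms: 8, 10, 25, 6, 30  ⇒  Σ = 79
Area = |Σ|/2 = 39.5.
Hole:
Σ = (5) + (2) + (0) + (0) + (7) = 14
Area = |Σ|/2 = 7.
Net area = 39.5 − 7 = 32.5.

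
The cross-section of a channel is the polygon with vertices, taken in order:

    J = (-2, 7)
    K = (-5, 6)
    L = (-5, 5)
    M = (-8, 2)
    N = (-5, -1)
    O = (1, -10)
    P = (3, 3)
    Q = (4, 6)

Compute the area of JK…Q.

Apply Gauss's area formula: 2A = Σ (x_i·y_{i+1} − x_{i+1}·y_i), indices taken mod 8.
Σ = (23) + (5) + (30) + (18) + (51) + (33) + (6) + (40) = 206
Area = |Σ|/2 = 103.

103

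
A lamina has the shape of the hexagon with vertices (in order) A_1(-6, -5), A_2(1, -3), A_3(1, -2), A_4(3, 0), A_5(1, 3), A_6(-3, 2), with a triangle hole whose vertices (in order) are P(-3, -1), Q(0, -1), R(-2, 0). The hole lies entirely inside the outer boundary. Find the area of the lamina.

37

Outer boundary:
Apply Gauss's area formula: 2A = Σ (x_i·y_{i+1} − x_{i+1}·y_i), indices taken mod 6.
Σ = (23) + (1) + (6) + (9) + (11) + (27) = 77
Area = |Σ|/2 = 38.5.
Hole:
Apply the shoelace formula: 2A = Σ (x_i·y_{i+1} − x_{i+1}·y_i), indices taken mod 3.
P→Q: (-3)(-1) − (0)(-1) = 3
Q→R: (0)(0) − (-2)(-1) = -2
R→P: (-2)(-1) − (-3)(0) = 2
Σ = 3
Area = |Σ|/2 = 1.5.
Net area = 38.5 − 1.5 = 37.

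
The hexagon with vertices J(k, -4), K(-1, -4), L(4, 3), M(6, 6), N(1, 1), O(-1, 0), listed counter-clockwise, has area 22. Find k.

The doubled signed area Σ (x_i y_{i+1} − x_{i+1} y_i) is linear in k.
With k=0 it equals 20; the coefficient of k is -4 (from the two edges through J).
So -4·k + 20 = 2·22 = 44 ⇒ k = -6.

-6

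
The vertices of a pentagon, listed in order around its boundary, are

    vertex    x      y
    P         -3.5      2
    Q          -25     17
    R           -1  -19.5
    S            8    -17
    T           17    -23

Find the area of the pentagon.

P→Q: (-3.5)(17) − (-25)(2) = -9.5
Q→R: (-25)(-19.5) − (-1)(17) = 504.5
R→S: (-1)(-17) − (8)(-19.5) = 173
S→T: (8)(-23) − (17)(-17) = 105
T→P: (17)(2) − (-3.5)(-23) = -46.5
Σ = 726.5
Area = |Σ|/2 = 363.25.

363.25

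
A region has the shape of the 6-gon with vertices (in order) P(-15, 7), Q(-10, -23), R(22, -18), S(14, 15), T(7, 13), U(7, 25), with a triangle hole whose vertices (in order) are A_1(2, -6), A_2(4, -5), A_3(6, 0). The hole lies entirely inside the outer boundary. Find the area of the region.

1130

Outer boundary:
Apply the shoelace formula: 2A = Σ (x_i·y_{i+1} − x_{i+1}·y_i), indices taken mod 6.
Σ = (415) + (686) + (582) + (77) + (84) + (424) = 2268
Area = |Σ|/2 = 1134.
Hole:
Cross-terms: 14, 30, -36  ⇒  Σ = 8
Area = |Σ|/2 = 4.
Net area = 1134 − 4 = 1130.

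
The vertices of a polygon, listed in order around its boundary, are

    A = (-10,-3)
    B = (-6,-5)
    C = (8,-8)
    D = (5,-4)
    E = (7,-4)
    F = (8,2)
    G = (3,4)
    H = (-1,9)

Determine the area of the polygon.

166

Apply the surveyor's formula: 2A = Σ (x_i·y_{i+1} − x_{i+1}·y_i), indices taken mod 8.
Cross-terms: 32, 88, 8, 8, 46, 26, 31, 93  ⇒  Σ = 332
Area = |Σ|/2 = 166.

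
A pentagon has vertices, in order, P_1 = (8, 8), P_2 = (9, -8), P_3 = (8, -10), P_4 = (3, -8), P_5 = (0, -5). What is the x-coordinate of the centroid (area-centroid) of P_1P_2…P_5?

Apply Gauss's area formula. First the cross-terms c_i = x_i·y_{i+1} − x_{i+1}·y_i:
  -136, -26, -34, -15, 40  ⇒  2A = -171, A = -85.5.
Then Σ (x_i + x_{i+1})·c_i = -2853, so x̄ = -2853 / (6·(-85.5)) = 317/57.

317/57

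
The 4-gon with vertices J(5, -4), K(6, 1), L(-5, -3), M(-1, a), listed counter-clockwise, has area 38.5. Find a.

Write out the shoelace sum; only the two edges meeting at M involve a:
2·Area = [((-5)·a − (-1)·(-3)) + ((-1)·(-4) − 5·a)] + 16
       = -10·a + 17 = 77
⇒ a = -6.

-6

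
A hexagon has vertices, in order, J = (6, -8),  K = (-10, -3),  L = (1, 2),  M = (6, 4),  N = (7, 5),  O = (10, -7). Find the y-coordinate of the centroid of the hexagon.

Apply the shoelace (surveyor's) formula. First the cross-terms c_i = x_i·y_{i+1} − x_{i+1}·y_i:
  -98, -17, -8, 2, -99, -38  ⇒  2A = -258, A = -129.
Then Σ (y_i + y_{i+1})·c_i = 1833, so ȳ = 1833 / (6·(-129)) = -611/258.

-611/258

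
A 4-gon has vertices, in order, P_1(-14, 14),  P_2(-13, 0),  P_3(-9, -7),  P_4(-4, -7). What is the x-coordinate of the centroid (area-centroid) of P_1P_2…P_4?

Apply the shoelace formula. First the cross-terms c_i = x_i·y_{i+1} − x_{i+1}·y_i:
  182, 91, 35, -154  ⇒  2A = 154, A = 77.
Then Σ (x_i + x_{i+1})·c_i = -4599, so x̄ = -4599 / (6·77) = -219/22.

-219/22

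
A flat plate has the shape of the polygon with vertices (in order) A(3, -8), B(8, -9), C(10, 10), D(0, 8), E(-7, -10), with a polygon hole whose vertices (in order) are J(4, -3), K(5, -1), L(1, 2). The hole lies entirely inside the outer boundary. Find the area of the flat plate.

Outer boundary:
Apply Gauss's area formula: 2A = Σ (x_i·y_{i+1} − x_{i+1}·y_i), indices taken mod 5.
A→B: (3)(-9) − (8)(-8) = 37
B→C: (8)(10) − (10)(-9) = 170
C→D: (10)(8) − (0)(10) = 80
D→E: (0)(-10) − (-7)(8) = 56
E→A: (-7)(-8) − (3)(-10) = 86
Σ = 429
Area = |Σ|/2 = 214.5.
Hole:
Apply the shoelace formula: 2A = Σ (x_i·y_{i+1} − x_{i+1}·y_i), indices taken mod 3.
Σ = (11) + (11) + (-11) = 11
Area = |Σ|/2 = 5.5.
Net area = 214.5 − 5.5 = 209.

209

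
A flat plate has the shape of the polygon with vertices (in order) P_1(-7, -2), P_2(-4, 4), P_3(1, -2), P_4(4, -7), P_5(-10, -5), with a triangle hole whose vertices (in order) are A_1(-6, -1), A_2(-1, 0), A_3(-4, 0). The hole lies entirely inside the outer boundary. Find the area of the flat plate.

Outer boundary:
Σ = (-36) + (4) + (1) + (-90) + (-15) = -136
Area = |Σ|/2 = 68.
Hole:
Apply the surveyor's formula: 2A = Σ (x_i·y_{i+1} − x_{i+1}·y_i), indices taken mod 3.
Cross-terms: -1, 0, 4  ⇒  Σ = 3
Area = |Σ|/2 = 1.5.
Net area = 68 − 1.5 = 66.5.

66.5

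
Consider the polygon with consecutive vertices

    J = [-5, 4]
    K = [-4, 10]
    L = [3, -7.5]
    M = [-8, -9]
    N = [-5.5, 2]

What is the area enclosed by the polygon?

Apply the shoelace formula: 2A = Σ (x_i·y_{i+1} − x_{i+1}·y_i), indices taken mod 5.
Cross-terms: -34, 0, -87, -65.5, -12  ⇒  Σ = -198.5
Area = |Σ|/2 = 99.25.

99.25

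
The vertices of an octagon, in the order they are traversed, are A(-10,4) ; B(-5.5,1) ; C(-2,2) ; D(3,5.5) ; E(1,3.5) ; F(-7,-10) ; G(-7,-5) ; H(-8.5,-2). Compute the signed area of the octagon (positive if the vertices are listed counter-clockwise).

Apply Gauss's area formula: 2A = Σ (x_i·y_{i+1} − x_{i+1}·y_i), indices taken mod 8.
A→B: (-10)(1) − (-5.5)(4) = 12
B→C: (-5.5)(2) − (-2)(1) = -9
C→D: (-2)(5.5) − (3)(2) = -17
D→E: (3)(3.5) − (1)(5.5) = 5
E→F: (1)(-10) − (-7)(3.5) = 14.5
F→G: (-7)(-5) − (-7)(-10) = -35
G→H: (-7)(-2) − (-8.5)(-5) = -28.5
H→A: (-8.5)(4) − (-10)(-2) = -54
Σ = -112
Signed area = Σ/2 = -56 (negative ⇒ clockwise traversal).

-56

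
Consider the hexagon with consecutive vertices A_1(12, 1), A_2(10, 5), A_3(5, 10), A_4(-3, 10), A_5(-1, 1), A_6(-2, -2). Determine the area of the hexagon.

Apply the shoelace formula: 2A = Σ (x_i·y_{i+1} − x_{i+1}·y_i), indices taken mod 6.
Σ = (50) + (75) + (80) + (7) + (4) + (22) = 238
Area = |Σ|/2 = 119.

119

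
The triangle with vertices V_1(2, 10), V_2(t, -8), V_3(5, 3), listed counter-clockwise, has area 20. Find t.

4

Write out the shoelace sum; only the two edges meeting at V_2 involve t:
2·Area = [(2·(-8) − t·10) + (t·3 − 5·(-8))] + 44
       = -7·t + 68 = 40
⇒ t = 4.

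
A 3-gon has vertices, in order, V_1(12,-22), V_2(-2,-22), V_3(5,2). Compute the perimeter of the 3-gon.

|V_1V_2| = √((-14)² + (0)²) = √196 = 14
|V_2V_3| = √((7)² + (24)²) = √625 = 25
|V_3V_1| = √((7)² + (-24)²) = √625 = 25
Perimeter = 14 + 25 + 25 = 64.

64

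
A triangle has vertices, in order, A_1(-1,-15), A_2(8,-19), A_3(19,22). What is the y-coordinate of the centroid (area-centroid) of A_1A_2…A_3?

Apply the shoelace (surveyor's) formula. First the cross-terms c_i = x_i·y_{i+1} − x_{i+1}·y_i:
  139, 537, -263  ⇒  2A = 413, A = 206.5.
Then Σ (y_i + y_{i+1})·c_i = -4956, so ȳ = -4956 / (6·206.5) = -4.

-4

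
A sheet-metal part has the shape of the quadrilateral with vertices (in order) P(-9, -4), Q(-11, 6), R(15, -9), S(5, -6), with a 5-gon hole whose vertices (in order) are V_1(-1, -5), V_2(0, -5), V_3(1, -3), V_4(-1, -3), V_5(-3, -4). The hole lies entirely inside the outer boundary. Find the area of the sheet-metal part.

99

Outer boundary:
Apply the shoelace (surveyor's) formula: 2A = Σ (x_i·y_{i+1} − x_{i+1}·y_i), indices taken mod 4.
Σ = (-98) + (9) + (-45) + (-74) = -208
Area = |Σ|/2 = 104.
Hole:
Σ = (5) + (5) + (-6) + (-5) + (11) = 10
Area = |Σ|/2 = 5.
Net area = 104 − 5 = 99.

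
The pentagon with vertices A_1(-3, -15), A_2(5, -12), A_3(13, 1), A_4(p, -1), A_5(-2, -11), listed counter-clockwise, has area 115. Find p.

Write out the shoelace sum; only the two edges meeting at A_4 involve p:
2·Area = [(13·(-1) − p·1) + (p·(-11) − (-2)·(-1))] + 269
       = -12·p + 254 = 230
⇒ p = 2.

2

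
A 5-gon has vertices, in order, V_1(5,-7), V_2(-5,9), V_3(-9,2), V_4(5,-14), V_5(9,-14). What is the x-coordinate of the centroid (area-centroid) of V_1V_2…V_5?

-48/65

Apply the shoelace (surveyor's) formula. First the cross-terms c_i = x_i·y_{i+1} − x_{i+1}·y_i:
  10, 71, 116, 56, 7  ⇒  2A = 260, A = 130.
Then Σ (x_i + x_{i+1})·c_i = -576, so x̄ = -576 / (6·130) = -48/65.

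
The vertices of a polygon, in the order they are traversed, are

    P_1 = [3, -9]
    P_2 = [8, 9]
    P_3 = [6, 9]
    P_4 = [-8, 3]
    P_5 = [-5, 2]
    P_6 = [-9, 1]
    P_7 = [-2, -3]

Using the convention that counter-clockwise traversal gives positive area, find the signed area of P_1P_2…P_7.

Apply Gauss's area formula: 2A = Σ (x_i·y_{i+1} − x_{i+1}·y_i), indices taken mod 7.
Σ = (99) + (18) + (90) + (-1) + (13) + (29) + (27) = 275
Signed area = Σ/2 = 137.5 (positive ⇒ counter-clockwise traversal).

137.5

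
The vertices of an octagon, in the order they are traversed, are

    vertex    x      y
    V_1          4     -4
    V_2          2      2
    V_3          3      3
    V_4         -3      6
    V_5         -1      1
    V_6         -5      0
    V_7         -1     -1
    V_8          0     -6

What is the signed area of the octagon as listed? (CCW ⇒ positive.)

43

Apply the shoelace formula: 2A = Σ (x_i·y_{i+1} − x_{i+1}·y_i), indices taken mod 8.
Cross-terms: 16, 0, 27, 3, 5, 5, 6, 24  ⇒  Σ = 86
Signed area = Σ/2 = 43 (positive ⇒ counter-clockwise traversal).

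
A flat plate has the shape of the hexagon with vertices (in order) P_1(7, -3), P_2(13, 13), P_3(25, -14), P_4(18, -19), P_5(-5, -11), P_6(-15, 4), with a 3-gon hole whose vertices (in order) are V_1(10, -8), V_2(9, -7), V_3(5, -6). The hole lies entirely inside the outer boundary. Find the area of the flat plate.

529

Outer boundary:
Apply Gauss's area formula: 2A = Σ (x_i·y_{i+1} − x_{i+1}·y_i), indices taken mod 6.
Σ = (130) + (-507) + (-223) + (-293) + (-185) + (17) = -1061
Area = |Σ|/2 = 530.5.
Hole:
Apply the shoelace (surveyor's) formula: 2A = Σ (x_i·y_{i+1} − x_{i+1}·y_i), indices taken mod 3.
Σ = (2) + (-19) + (20) = 3
Area = |Σ|/2 = 1.5.
Net area = 530.5 − 1.5 = 529.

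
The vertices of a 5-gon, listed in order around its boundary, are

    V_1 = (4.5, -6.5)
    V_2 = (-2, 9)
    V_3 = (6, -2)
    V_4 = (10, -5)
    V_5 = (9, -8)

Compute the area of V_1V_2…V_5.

45

Cross-terms: 27.5, -50, -10, -35, -22.5  ⇒  Σ = -90
Area = |Σ|/2 = 45.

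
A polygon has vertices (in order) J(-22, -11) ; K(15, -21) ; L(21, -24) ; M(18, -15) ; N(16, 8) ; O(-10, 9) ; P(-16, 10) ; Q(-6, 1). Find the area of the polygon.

Apply the shoelace (surveyor's) formula: 2A = Σ (x_i·y_{i+1} − x_{i+1}·y_i), indices taken mod 8.
J→K: (-22)(-21) − (15)(-11) = 627
K→L: (15)(-24) − (21)(-21) = 81
L→M: (21)(-15) − (18)(-24) = 117
M→N: (18)(8) − (16)(-15) = 384
N→O: (16)(9) − (-10)(8) = 224
O→P: (-10)(10) − (-16)(9) = 44
P→Q: (-16)(1) − (-6)(10) = 44
Q→J: (-6)(-11) − (-22)(1) = 88
Σ = 1609
Area = |Σ|/2 = 804.5.

804.5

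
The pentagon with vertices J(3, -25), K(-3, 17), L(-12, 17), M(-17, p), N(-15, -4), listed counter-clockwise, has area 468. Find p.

The doubled signed area Σ (x_i y_{i+1} − x_{i+1} y_i) is linear in p.
With p=0 it equals 873; the coefficient of p is 3 (from the two edges through M).
So 3·p + 873 = 2·468 = 936 ⇒ p = 21.

21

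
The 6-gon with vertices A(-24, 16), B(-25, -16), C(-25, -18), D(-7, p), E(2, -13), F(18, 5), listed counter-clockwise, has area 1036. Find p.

-23

Write out the shoelace sum; only the two edges meeting at D involve p:
2·Area = [((-25)·p − (-7)·(-18)) + ((-7)·(-13) − 2·p)] + 1486
       = -27·p + 1451 = 2072
⇒ p = -23.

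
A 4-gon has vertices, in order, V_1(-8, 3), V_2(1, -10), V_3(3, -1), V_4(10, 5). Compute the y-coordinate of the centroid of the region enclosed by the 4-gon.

Apply the shoelace (surveyor's) formula. First the cross-terms c_i = x_i·y_{i+1} − x_{i+1}·y_i:
  77, 29, 25, 70  ⇒  2A = 201, A = 100.5.
Then Σ (y_i + y_{i+1})·c_i = -198, so ȳ = -198 / (6·100.5) = -22/67.

-22/67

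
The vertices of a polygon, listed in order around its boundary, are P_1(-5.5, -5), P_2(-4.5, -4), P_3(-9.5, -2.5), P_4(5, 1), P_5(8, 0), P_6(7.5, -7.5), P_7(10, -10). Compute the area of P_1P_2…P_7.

98.625

P_1→P_2: (-5.5)(-4) − (-4.5)(-5) = -0.5
P_2→P_3: (-4.5)(-2.5) − (-9.5)(-4) = -26.75
P_3→P_4: (-9.5)(1) − (5)(-2.5) = 3
P_4→P_5: (5)(0) − (8)(1) = -8
P_5→P_6: (8)(-7.5) − (7.5)(0) = -60
P_6→P_7: (7.5)(-10) − (10)(-7.5) = 0
P_7→P_1: (10)(-5) − (-5.5)(-10) = -105
Σ = -197.25
Area = |Σ|/2 = 98.625.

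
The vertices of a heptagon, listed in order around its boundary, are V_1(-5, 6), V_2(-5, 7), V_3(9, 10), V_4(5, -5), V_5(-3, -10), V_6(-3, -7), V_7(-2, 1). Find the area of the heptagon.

155.5

Apply the surveyor's formula: 2A = Σ (x_i·y_{i+1} − x_{i+1}·y_i), indices taken mod 7.
V_1→V_2: (-5)(7) − (-5)(6) = -5
V_2→V_3: (-5)(10) − (9)(7) = -113
V_3→V_4: (9)(-5) − (5)(10) = -95
V_4→V_5: (5)(-10) − (-3)(-5) = -65
V_5→V_6: (-3)(-7) − (-3)(-10) = -9
V_6→V_7: (-3)(1) − (-2)(-7) = -17
V_7→V_1: (-2)(6) − (-5)(1) = -7
Σ = -311
Area = |Σ|/2 = 155.5.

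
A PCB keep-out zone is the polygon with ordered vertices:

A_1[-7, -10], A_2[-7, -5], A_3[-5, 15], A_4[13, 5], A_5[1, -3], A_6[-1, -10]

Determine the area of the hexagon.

251

Σ = (-35) + (-130) + (-220) + (-44) + (-13) + (-60) = -502
Area = |Σ|/2 = 251.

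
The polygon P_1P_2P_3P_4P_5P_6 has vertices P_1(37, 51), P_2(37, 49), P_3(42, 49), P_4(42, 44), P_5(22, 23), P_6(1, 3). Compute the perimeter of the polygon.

|P_1P_2| = √((0)² + (-2)²) = √4 = 2
|P_2P_3| = √((5)² + (0)²) = √25 = 5
|P_3P_4| = √((0)² + (-5)²) = √25 = 5
|P_4P_5| = √((-20)² + (-21)²) = √841 = 29
|P_5P_6| = √((-21)² + (-20)²) = √841 = 29
|P_6P_1| = √((36)² + (48)²) = √3600 = 60
Perimeter = 2 + 5 + 5 + 29 + 29 + 60 = 130.

130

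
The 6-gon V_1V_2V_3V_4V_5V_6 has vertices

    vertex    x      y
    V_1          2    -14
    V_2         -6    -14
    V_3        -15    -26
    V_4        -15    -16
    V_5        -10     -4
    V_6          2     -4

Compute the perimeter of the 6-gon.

|V_1V_2| = √((-8)² + (0)²) = √64 = 8
|V_2V_3| = √((-9)² + (-12)²) = √225 = 15
|V_3V_4| = √((0)² + (10)²) = √100 = 10
|V_4V_5| = √((5)² + (12)²) = √169 = 13
|V_5V_6| = √((12)² + (0)²) = √144 = 12
|V_6V_1| = √((0)² + (-10)²) = √100 = 10
Perimeter = 8 + 15 + 10 + 13 + 12 + 10 = 68.

68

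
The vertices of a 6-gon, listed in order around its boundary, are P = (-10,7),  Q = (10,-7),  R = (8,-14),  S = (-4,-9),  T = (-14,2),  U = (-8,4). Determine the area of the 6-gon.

201

Apply the shoelace (surveyor's) formula: 2A = Σ (x_i·y_{i+1} − x_{i+1}·y_i), indices taken mod 6.
Cross-terms: 0, -84, -128, -134, -40, -16  ⇒  Σ = -402
Area = |Σ|/2 = 201.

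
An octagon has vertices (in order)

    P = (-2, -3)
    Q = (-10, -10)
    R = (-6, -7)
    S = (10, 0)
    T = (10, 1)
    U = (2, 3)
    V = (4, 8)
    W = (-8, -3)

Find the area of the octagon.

Cross-terms: -10, 10, 70, 10, 28, 4, 52, 18  ⇒  Σ = 182
Area = |Σ|/2 = 91.

91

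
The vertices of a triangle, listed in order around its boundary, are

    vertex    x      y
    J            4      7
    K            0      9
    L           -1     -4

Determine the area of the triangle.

27

Apply the shoelace formula: 2A = Σ (x_i·y_{i+1} − x_{i+1}·y_i), indices taken mod 3.
Σ = (36) + (9) + (9) = 54
Area = |Σ|/2 = 27.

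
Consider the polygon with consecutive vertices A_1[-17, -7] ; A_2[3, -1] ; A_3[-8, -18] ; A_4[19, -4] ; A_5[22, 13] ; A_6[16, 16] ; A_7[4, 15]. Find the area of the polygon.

Σ = (38) + (-62) + (374) + (335) + (144) + (176) + (227) = 1232
Area = |Σ|/2 = 616.

616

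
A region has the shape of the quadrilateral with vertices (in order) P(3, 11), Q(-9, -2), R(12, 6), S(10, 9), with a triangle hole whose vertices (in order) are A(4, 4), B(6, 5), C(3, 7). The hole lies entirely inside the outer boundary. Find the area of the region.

Outer boundary:
Cross-terms: 93, -30, 48, 83  ⇒  Σ = 194
Area = |Σ|/2 = 97.
Hole:
A→B: (4)(5) − (6)(4) = -4
B→C: (6)(7) − (3)(5) = 27
C→A: (3)(4) − (4)(7) = -16
Σ = 7
Area = |Σ|/2 = 3.5.
Net area = 97 − 3.5 = 93.5.

93.5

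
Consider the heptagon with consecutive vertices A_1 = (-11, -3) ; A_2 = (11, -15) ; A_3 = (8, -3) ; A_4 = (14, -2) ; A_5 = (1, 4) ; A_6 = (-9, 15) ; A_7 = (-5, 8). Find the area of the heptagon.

Apply the surveyor's formula: 2A = Σ (x_i·y_{i+1} − x_{i+1}·y_i), indices taken mod 7.
Σ = (198) + (87) + (26) + (58) + (51) + (3) + (103) = 526
Area = |Σ|/2 = 263.

263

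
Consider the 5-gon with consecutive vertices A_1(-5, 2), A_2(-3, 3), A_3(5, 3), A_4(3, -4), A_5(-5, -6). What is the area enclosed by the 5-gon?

Apply the surveyor's formula: 2A = Σ (x_i·y_{i+1} − x_{i+1}·y_i), indices taken mod 5.
Σ = (-9) + (-24) + (-29) + (-38) + (-40) = -140
Area = |Σ|/2 = 70.

70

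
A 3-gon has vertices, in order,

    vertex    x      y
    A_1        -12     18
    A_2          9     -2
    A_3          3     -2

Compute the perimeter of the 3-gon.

|A_1A_2| = √((21)² + (-20)²) = √841 = 29
|A_2A_3| = √((-6)² + (0)²) = √36 = 6
|A_3A_1| = √((-15)² + (20)²) = √625 = 25
Perimeter = 29 + 6 + 25 = 60.

60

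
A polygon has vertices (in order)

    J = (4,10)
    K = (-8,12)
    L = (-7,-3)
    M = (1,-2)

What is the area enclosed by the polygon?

Σ = (128) + (108) + (17) + (18) = 271
Area = |Σ|/2 = 135.5.

135.5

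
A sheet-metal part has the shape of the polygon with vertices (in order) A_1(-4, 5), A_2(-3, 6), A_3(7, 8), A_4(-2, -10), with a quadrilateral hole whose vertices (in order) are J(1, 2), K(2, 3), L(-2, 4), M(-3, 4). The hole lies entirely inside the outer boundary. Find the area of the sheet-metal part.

Outer boundary:
Apply Gauss's area formula: 2A = Σ (x_i·y_{i+1} − x_{i+1}·y_i), indices taken mod 4.
A_1→A_2: (-4)(6) − (-3)(5) = -9
A_2→A_3: (-3)(8) − (7)(6) = -66
A_3→A_4: (7)(-10) − (-2)(8) = -54
A_4→A_1: (-2)(5) − (-4)(-10) = -50
Σ = -179
Area = |Σ|/2 = 89.5.
Hole:
Apply Gauss's area formula: 2A = Σ (x_i·y_{i+1} − x_{i+1}·y_i), indices taken mod 4.
Σ = (-1) + (14) + (4) + (-10) = 7
Area = |Σ|/2 = 3.5.
Net area = 89.5 − 3.5 = 86.

86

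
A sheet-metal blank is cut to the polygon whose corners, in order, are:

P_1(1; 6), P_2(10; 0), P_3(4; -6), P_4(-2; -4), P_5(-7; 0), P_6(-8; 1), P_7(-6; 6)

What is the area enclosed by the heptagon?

Apply the shoelace (surveyor's) formula: 2A = Σ (x_i·y_{i+1} − x_{i+1}·y_i), indices taken mod 7.
Σ = (-60) + (-60) + (-28) + (-28) + (-7) + (-42) + (-42) = -267
Area = |Σ|/2 = 133.5.

133.5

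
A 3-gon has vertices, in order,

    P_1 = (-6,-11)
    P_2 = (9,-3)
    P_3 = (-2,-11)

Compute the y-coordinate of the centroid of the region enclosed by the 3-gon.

-25/3

Apply the shoelace formula. First the cross-terms c_i = x_i·y_{i+1} − x_{i+1}·y_i:
  117, -105, -44  ⇒  2A = -32, A = -16.
Then Σ (y_i + y_{i+1})·c_i = 800, so ȳ = 800 / (6·(-16)) = -25/3.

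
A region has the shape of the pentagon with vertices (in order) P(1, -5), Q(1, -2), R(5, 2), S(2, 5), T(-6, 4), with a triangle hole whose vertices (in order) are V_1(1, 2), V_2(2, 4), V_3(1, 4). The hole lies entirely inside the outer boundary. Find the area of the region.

Outer boundary:
Σ = (3) + (12) + (21) + (38) + (26) = 100
Area = |Σ|/2 = 50.
Hole:
Σ = (0) + (4) + (-2) = 2
Area = |Σ|/2 = 1.
Net area = 50 − 1 = 49.

49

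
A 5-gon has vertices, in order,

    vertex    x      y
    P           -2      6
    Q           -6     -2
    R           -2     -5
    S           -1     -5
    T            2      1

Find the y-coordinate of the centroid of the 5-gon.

-5/141

Apply the shoelace (surveyor's) formula. First the cross-terms c_i = x_i·y_{i+1} − x_{i+1}·y_i:
  40, 26, 5, 9, 14  ⇒  2A = 94, A = 47.
Then Σ (y_i + y_{i+1})·c_i = -10, so ȳ = -10 / (6·47) = -5/141.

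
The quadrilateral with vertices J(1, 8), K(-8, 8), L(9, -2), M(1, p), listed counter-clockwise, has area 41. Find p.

7

Write out the shoelace sum; only the two edges meeting at M involve p:
2·Area = [(9·p − 1·(-2)) + (1·8 − 1·p)] + 16
       = 8·p + 26 = 82
⇒ p = 7.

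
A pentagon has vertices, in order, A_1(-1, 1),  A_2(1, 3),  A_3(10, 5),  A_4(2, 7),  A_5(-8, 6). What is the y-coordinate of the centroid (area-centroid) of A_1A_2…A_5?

Apply the surveyor's formula. First the cross-terms c_i = x_i·y_{i+1} − x_{i+1}·y_i:
  -4, -25, 60, 68, -2  ⇒  2A = 97, A = 48.5.
Then Σ (y_i + y_{i+1})·c_i = 1374, so ȳ = 1374 / (6·48.5) = 458/97.

458/97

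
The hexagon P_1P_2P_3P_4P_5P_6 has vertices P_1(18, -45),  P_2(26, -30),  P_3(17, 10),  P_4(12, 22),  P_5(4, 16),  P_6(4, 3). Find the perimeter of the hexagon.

|P_1P_2| = √((8)² + (15)²) = √289 = 17
|P_2P_3| = √((-9)² + (40)²) = √1681 = 41
|P_3P_4| = √((-5)² + (12)²) = √169 = 13
|P_4P_5| = √((-8)² + (-6)²) = √100 = 10
|P_5P_6| = √((0)² + (-13)²) = √169 = 13
|P_6P_1| = √((14)² + (-48)²) = √2500 = 50
Perimeter = 17 + 41 + 13 + 10 + 13 + 50 = 144.

144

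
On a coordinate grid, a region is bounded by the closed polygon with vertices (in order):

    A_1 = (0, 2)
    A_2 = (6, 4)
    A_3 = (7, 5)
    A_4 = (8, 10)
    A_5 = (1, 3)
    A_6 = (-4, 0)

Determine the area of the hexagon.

19

A_1→A_2: (0)(4) − (6)(2) = -12
A_2→A_3: (6)(5) − (7)(4) = 2
A_3→A_4: (7)(10) − (8)(5) = 30
A_4→A_5: (8)(3) − (1)(10) = 14
A_5→A_6: (1)(0) − (-4)(3) = 12
A_6→A_1: (-4)(2) − (0)(0) = -8
Σ = 38
Area = |Σ|/2 = 19.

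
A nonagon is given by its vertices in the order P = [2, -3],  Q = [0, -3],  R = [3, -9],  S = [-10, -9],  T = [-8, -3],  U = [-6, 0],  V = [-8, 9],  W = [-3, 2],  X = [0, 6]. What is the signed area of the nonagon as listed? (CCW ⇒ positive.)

Apply the surveyor's formula: 2A = Σ (x_i·y_{i+1} − x_{i+1}·y_i), indices taken mod 9.
Cross-terms: -6, 9, -117, -42, -18, -54, 11, -18, -12  ⇒  Σ = -247
Signed area = Σ/2 = -123.5 (negative ⇒ clockwise traversal).

-123.5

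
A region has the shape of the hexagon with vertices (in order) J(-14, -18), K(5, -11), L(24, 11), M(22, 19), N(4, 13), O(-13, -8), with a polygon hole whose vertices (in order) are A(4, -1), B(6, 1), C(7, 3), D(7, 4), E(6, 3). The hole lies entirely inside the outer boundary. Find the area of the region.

Outer boundary:
J→K: (-14)(-11) − (5)(-18) = 244
K→L: (5)(11) − (24)(-11) = 319
L→M: (24)(19) − (22)(11) = 214
M→N: (22)(13) − (4)(19) = 210
N→O: (4)(-8) − (-13)(13) = 137
O→J: (-13)(-18) − (-14)(-8) = 122
Σ = 1246
Area = |Σ|/2 = 623.
Hole:
Apply the shoelace (surveyor's) formula: 2A = Σ (x_i·y_{i+1} − x_{i+1}·y_i), indices taken mod 5.
A→B: (4)(1) − (6)(-1) = 10
B→C: (6)(3) − (7)(1) = 11
C→D: (7)(4) − (7)(3) = 7
D→E: (7)(3) − (6)(4) = -3
E→A: (6)(-1) − (4)(3) = -18
Σ = 7
Area = |Σ|/2 = 3.5.
Net area = 623 − 3.5 = 619.5.

619.5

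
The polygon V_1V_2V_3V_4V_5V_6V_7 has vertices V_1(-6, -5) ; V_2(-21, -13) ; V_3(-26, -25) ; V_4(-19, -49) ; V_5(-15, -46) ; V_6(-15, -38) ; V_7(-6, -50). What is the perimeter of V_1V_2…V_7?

|V_1V_2| = √((-15)² + (-8)²) = √289 = 17
|V_2V_3| = √((-5)² + (-12)²) = √169 = 13
|V_3V_4| = √((7)² + (-24)²) = √625 = 25
|V_4V_5| = √((4)² + (3)²) = √25 = 5
|V_5V_6| = √((0)² + (8)²) = √64 = 8
|V_6V_7| = √((9)² + (-12)²) = √225 = 15
|V_7V_1| = √((0)² + (45)²) = √2025 = 45
Perimeter = 17 + 13 + 25 + 5 + 8 + 15 + 45 = 128.

128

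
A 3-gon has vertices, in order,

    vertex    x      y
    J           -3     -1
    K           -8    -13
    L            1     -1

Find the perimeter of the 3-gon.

|JK| = √((-5)² + (-12)²) = √169 = 13
|KL| = √((9)² + (12)²) = √225 = 15
|LJ| = √((-4)² + (0)²) = √16 = 4
Perimeter = 13 + 15 + 4 = 32.

32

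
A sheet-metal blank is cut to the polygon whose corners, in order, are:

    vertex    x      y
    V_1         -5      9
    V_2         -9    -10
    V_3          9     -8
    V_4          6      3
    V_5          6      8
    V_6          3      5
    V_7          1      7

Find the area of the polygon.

232

Apply the shoelace formula: 2A = Σ (x_i·y_{i+1} − x_{i+1}·y_i), indices taken mod 7.
Σ = (131) + (162) + (75) + (30) + (6) + (16) + (44) = 464
Area = |Σ|/2 = 232.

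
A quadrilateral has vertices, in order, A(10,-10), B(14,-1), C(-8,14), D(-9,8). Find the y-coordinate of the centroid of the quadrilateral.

131/65

Apply Gauss's area formula. First the cross-terms c_i = x_i·y_{i+1} − x_{i+1}·y_i:
  130, 188, 62, 10  ⇒  2A = 390, A = 195.
Then Σ (y_i + y_{i+1})·c_i = 2358, so ȳ = 2358 / (6·195) = 131/65.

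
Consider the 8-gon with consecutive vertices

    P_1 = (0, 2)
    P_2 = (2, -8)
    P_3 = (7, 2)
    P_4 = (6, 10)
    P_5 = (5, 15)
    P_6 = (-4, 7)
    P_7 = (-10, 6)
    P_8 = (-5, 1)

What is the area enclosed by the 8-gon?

152.5

Apply Gauss's area formula: 2A = Σ (x_i·y_{i+1} − x_{i+1}·y_i), indices taken mod 8.
Cross-terms: -4, 60, 58, 40, 95, 46, 20, -10  ⇒  Σ = 305
Area = |Σ|/2 = 152.5.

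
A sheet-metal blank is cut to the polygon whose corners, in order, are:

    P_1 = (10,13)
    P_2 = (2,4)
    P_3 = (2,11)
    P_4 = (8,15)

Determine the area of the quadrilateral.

P_1→P_2: (10)(4) − (2)(13) = 14
P_2→P_3: (2)(11) − (2)(4) = 14
P_3→P_4: (2)(15) − (8)(11) = -58
P_4→P_1: (8)(13) − (10)(15) = -46
Σ = -76
Area = |Σ|/2 = 38.

38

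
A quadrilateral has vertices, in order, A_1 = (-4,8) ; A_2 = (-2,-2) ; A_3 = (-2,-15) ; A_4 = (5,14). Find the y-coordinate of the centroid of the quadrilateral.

589/193

Apply the shoelace formula. First the cross-terms c_i = x_i·y_{i+1} − x_{i+1}·y_i:
  24, 26, 47, 96  ⇒  2A = 193, A = 96.5.
Then Σ (y_i + y_{i+1})·c_i = 1767, so ȳ = 1767 / (6·96.5) = 589/193.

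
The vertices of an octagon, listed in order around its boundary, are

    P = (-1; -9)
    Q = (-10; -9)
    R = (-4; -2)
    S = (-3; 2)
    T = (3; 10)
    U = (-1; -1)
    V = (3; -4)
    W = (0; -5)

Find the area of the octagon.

76.5

Apply the shoelace formula: 2A = Σ (x_i·y_{i+1} − x_{i+1}·y_i), indices taken mod 8.
Σ = (-81) + (-16) + (-14) + (-36) + (7) + (7) + (-15) + (-5) = -153
Area = |Σ|/2 = 76.5.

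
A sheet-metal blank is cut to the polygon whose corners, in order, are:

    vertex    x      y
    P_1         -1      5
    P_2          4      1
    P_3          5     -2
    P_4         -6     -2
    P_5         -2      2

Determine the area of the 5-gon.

Apply the shoelace formula: 2A = Σ (x_i·y_{i+1} − x_{i+1}·y_i), indices taken mod 5.
Σ = (-21) + (-13) + (-22) + (-16) + (-8) = -80
Area = |Σ|/2 = 40.

40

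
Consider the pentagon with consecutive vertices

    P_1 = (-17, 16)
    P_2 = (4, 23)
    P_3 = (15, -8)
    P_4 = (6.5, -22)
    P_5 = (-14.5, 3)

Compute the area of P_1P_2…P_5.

Apply the shoelace (surveyor's) formula: 2A = Σ (x_i·y_{i+1} − x_{i+1}·y_i), indices taken mod 5.
Σ = (-455) + (-377) + (-278) + (-299.5) + (-181) = -1590.5
Area = |Σ|/2 = 795.25.

795.25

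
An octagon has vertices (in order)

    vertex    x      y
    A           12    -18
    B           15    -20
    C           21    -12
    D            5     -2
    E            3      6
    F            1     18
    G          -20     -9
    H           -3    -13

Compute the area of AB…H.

583

Σ = (30) + (240) + (18) + (36) + (48) + (351) + (233) + (210) = 1166
Area = |Σ|/2 = 583.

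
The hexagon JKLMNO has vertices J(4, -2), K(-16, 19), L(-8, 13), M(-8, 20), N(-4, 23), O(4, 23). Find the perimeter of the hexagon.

|JK| = √((-20)² + (21)²) = √841 = 29
|KL| = √((8)² + (-6)²) = √100 = 10
|LM| = √((0)² + (7)²) = √49 = 7
|MN| = √((4)² + (3)²) = √25 = 5
|NO| = √((8)² + (0)²) = √64 = 8
|OJ| = √((0)² + (-25)²) = √625 = 25
Perimeter = 29 + 10 + 7 + 5 + 8 + 25 = 84.

84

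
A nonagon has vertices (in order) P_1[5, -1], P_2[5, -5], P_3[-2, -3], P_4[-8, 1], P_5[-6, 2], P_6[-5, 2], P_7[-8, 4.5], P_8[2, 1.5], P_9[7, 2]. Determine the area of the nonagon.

Apply the shoelace formula: 2A = Σ (x_i·y_{i+1} − x_{i+1}·y_i), indices taken mod 9.
P_1→P_2: (5)(-5) − (5)(-1) = -20
P_2→P_3: (5)(-3) − (-2)(-5) = -25
P_3→P_4: (-2)(1) − (-8)(-3) = -26
P_4→P_5: (-8)(2) − (-6)(1) = -10
P_5→P_6: (-6)(2) − (-5)(2) = -2
P_6→P_7: (-5)(4.5) − (-8)(2) = -6.5
P_7→P_8: (-8)(1.5) − (2)(4.5) = -21
P_8→P_9: (2)(2) − (7)(1.5) = -6.5
P_9→P_1: (7)(-1) − (5)(2) = -17
Σ = -134
Area = |Σ|/2 = 67.

67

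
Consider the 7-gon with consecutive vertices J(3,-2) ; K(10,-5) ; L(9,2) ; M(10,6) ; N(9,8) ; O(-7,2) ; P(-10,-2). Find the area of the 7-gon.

132

Cross-terms: 5, 65, 34, 26, 74, 34, 26  ⇒  Σ = 264
Area = |Σ|/2 = 132.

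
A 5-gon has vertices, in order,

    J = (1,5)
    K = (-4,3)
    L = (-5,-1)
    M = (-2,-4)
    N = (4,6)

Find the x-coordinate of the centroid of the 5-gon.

Apply the shoelace (surveyor's) formula. First the cross-terms c_i = x_i·y_{i+1} − x_{i+1}·y_i:
  23, 19, 18, 4, 14  ⇒  2A = 78, A = 39.
Then Σ (x_i + x_{i+1})·c_i = -288, so x̄ = -288 / (6·39) = -16/13.

-16/13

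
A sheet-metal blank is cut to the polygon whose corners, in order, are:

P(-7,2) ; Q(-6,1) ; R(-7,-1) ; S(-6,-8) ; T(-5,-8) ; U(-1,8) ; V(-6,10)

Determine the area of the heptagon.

Apply Gauss's area formula: 2A = Σ (x_i·y_{i+1} − x_{i+1}·y_i), indices taken mod 7.
P→Q: (-7)(1) − (-6)(2) = 5
Q→R: (-6)(-1) − (-7)(1) = 13
R→S: (-7)(-8) − (-6)(-1) = 50
S→T: (-6)(-8) − (-5)(-8) = 8
T→U: (-5)(8) − (-1)(-8) = -48
U→V: (-1)(10) − (-6)(8) = 38
V→P: (-6)(2) − (-7)(10) = 58
Σ = 124
Area = |Σ|/2 = 62.

62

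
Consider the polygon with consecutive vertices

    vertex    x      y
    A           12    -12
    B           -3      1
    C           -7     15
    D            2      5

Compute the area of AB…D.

Apply the surveyor's formula: 2A = Σ (x_i·y_{i+1} − x_{i+1}·y_i), indices taken mod 4.
Cross-terms: -24, -38, -65, -84  ⇒  Σ = -211
Area = |Σ|/2 = 105.5.

105.5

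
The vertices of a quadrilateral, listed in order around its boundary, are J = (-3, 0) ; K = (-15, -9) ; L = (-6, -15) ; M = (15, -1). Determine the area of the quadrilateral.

213

Σ = (27) + (171) + (231) + (-3) = 426
Area = |Σ|/2 = 213.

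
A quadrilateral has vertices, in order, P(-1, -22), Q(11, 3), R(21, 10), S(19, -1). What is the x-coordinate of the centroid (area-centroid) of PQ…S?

Apply Gauss's area formula. First the cross-terms c_i = x_i·y_{i+1} − x_{i+1}·y_i:
  239, 47, -211, -419  ⇒  2A = -344, A = -172.
Then Σ (x_i + x_{i+1})·c_i = -12088, so x̄ = -12088 / (6·(-172)) = 1511/129.

1511/129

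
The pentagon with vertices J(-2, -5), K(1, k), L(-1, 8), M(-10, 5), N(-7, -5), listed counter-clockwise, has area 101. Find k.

The doubled signed area Σ (x_i y_{i+1} − x_{i+1} y_i) is linear in k.
With k=0 it equals 198; the coefficient of k is -1 (from the two edges through K).
So -1·k + 198 = 2·101 = 202 ⇒ k = -4.

-4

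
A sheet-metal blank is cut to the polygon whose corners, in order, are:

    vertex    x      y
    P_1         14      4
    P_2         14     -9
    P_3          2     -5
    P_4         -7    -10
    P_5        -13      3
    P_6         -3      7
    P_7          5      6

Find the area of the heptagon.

319.5

Apply Gauss's area formula: 2A = Σ (x_i·y_{i+1} − x_{i+1}·y_i), indices taken mod 7.
Cross-terms: -182, -52, -55, -151, -82, -53, -64  ⇒  Σ = -639
Area = |Σ|/2 = 319.5.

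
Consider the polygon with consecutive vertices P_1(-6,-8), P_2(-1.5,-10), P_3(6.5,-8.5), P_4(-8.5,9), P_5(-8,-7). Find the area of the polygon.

Apply Gauss's area formula: 2A = Σ (x_i·y_{i+1} − x_{i+1}·y_i), indices taken mod 5.
Σ = (48) + (77.75) + (-13.75) + (131.5) + (22) = 265.5
Area = |Σ|/2 = 132.75.

132.75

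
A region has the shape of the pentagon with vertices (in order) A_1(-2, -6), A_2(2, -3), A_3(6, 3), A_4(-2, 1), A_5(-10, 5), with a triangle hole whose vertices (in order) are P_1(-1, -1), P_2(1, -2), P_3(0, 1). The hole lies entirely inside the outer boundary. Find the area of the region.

59.5

Outer boundary:
Apply the shoelace (surveyor's) formula: 2A = Σ (x_i·y_{i+1} − x_{i+1}·y_i), indices taken mod 5.
A_1→A_2: (-2)(-3) − (2)(-6) = 18
A_2→A_3: (2)(3) − (6)(-3) = 24
A_3→A_4: (6)(1) − (-2)(3) = 12
A_4→A_5: (-2)(5) − (-10)(1) = 0
A_5→A_1: (-10)(-6) − (-2)(5) = 70
Σ = 124
Area = |Σ|/2 = 62.
Hole:
Apply the shoelace formula: 2A = Σ (x_i·y_{i+1} − x_{i+1}·y_i), indices taken mod 3.
Σ = (3) + (1) + (1) = 5
Area = |Σ|/2 = 2.5.
Net area = 62 − 2.5 = 59.5.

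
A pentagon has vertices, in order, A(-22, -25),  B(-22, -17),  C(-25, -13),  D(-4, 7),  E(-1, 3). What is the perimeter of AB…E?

|AB| = √((0)² + (8)²) = √64 = 8
|BC| = √((-3)² + (4)²) = √25 = 5
|CD| = √((21)² + (20)²) = √841 = 29
|DE| = √((3)² + (-4)²) = √25 = 5
|EA| = √((-21)² + (-28)²) = √1225 = 35
Perimeter = 8 + 5 + 29 + 5 + 35 = 82.

82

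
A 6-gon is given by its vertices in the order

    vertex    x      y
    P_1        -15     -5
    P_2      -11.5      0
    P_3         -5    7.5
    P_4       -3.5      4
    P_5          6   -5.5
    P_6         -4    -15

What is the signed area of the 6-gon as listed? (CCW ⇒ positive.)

Apply the surveyor's formula: 2A = Σ (x_i·y_{i+1} − x_{i+1}·y_i), indices taken mod 6.
P_1→P_2: (-15)(0) − (-11.5)(-5) = -57.5
P_2→P_3: (-11.5)(7.5) − (-5)(0) = -86.25
P_3→P_4: (-5)(4) − (-3.5)(7.5) = 6.25
P_4→P_5: (-3.5)(-5.5) − (6)(4) = -4.75
P_5→P_6: (6)(-15) − (-4)(-5.5) = -112
P_6→P_1: (-4)(-5) − (-15)(-15) = -205
Σ = -459.25
Signed area = Σ/2 = -229.625 (negative ⇒ clockwise traversal).

-229.625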